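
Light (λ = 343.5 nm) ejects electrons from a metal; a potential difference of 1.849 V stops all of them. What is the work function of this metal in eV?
1.76 eV

The stopping potential gives the maximum kinetic energy: KE_max = eV_s = 1.849 eV

From Einstein's photoelectric equation: KE_max = hc/λ - φ
Rearranging: φ = hc/λ - KE_max

Calculate photon energy:
E_photon = hc/λ = (6.626×10⁻³⁴ J·s)(3×10⁸ m/s) / (343.5×10⁻⁹ m) = 3.6094 eV

Therefore:
φ = 3.6094 - 1.849 = 1.76 eV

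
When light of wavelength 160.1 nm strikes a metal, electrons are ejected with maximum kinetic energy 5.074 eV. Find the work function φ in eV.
2.67 eV

From Einstein's photoelectric equation: KE_max = hf - φ = hc/λ - φ

Rearranging for φ:
φ = hc/λ - KE_max

Calculate photon energy:
E_photon = hc/λ = 7.7442 eV

Therefore:
φ = 7.7442 - 5.074 = 2.67 eV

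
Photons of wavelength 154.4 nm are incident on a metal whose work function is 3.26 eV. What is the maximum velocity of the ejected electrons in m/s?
1.2954e+06 m/s

First, find the maximum kinetic energy:
E_photon = hc/λ = 8.0301 eV
KE_max = E_photon - φ = 8.0301 - 3.26 = 4.7701 eV

Convert to Joules: KE_max = 4.7701 × 1.602×10⁻¹⁹ J = 7.6425e-19 J

Then use KE = ½mv² to find velocity:
v = √(2·KE/m) = √(2 × 7.6425e-19 J / 9.109e-31 kg)
v = 1.2954e+06 m/s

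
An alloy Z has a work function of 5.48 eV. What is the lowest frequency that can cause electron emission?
1.3251e+15 Hz

The threshold frequency is when the photon energy equals the work function:
hf₀ = φ

Solving for f₀:
f₀ = φ/h = (5.48 eV × 1.602×10⁻¹⁹ J/eV) / (6.626×10⁻³⁴ J·s)
f₀ = 1.3251e+15 Hz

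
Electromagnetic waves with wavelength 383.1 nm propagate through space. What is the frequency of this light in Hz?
7.8254e+14 Hz

Using the wave equation: c = fλ

Solving for frequency:
f = c/λ = (3×10⁸ m/s) / (383.1×10⁻⁹ m)
f = 7.8254e+14 Hz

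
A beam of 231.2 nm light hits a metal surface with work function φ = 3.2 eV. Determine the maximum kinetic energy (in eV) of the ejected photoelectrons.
2.1626 eV

Using Einstein's photoelectric equation: KE_max = hf - φ = hc/λ - φ

First, calculate the photon energy:
E_photon = hc/λ = (6.626×10⁻³⁴ J·s)(3×10⁸ m/s) / (231.2×10⁻⁹ m)
E_photon = 5.3626 eV

Then, the maximum kinetic energy:
KE_max = E_photon - φ = 5.3626 eV - 3.2 eV = 2.1626 eV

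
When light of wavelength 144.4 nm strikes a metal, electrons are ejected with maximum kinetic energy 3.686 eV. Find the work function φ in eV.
4.90 eV

From Einstein's photoelectric equation: KE_max = hf - φ = hc/λ - φ

Rearranging for φ:
φ = hc/λ - KE_max

Calculate photon energy:
E_photon = hc/λ = 8.5862 eV

Therefore:
φ = 8.5862 - 3.686 = 4.90 eV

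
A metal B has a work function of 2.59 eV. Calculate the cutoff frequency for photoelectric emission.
6.2626e+14 Hz

The threshold frequency is when the photon energy equals the work function:
hf₀ = φ

Solving for f₀:
f₀ = φ/h = (2.59 eV × 1.602×10⁻¹⁹ J/eV) / (6.626×10⁻³⁴ J·s)
f₀ = 6.2626e+14 Hz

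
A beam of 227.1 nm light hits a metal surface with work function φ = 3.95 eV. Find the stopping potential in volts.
1.5095 V

The stopping potential V_s satisfies: eV_s = KE_max

First, find KE_max using Einstein's equation:
E_photon = hc/λ = 5.4595 eV
KE_max = E_photon - φ = 5.4595 - 3.95 = 1.5095 eV

Since eV_s = KE_max:
V_s = KE_max/e = 1.5095 V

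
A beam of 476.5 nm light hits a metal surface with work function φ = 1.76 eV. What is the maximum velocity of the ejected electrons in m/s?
5.4422e+05 m/s

First, find the maximum kinetic energy:
E_photon = hc/λ = 2.6020 eV
KE_max = E_photon - φ = 2.6020 - 1.76 = 0.8420 eV

Convert to Joules: KE_max = 0.8420 × 1.602×10⁻¹⁹ J = 1.3490e-19 J

Then use KE = ½mv² to find velocity:
v = √(2·KE/m) = √(2 × 1.3490e-19 J / 9.109e-31 kg)
v = 5.4422e+05 m/s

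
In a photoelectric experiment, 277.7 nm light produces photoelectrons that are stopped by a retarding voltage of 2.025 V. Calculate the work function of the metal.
2.44 eV

The stopping potential gives the maximum kinetic energy: KE_max = eV_s = 2.025 eV

From Einstein's photoelectric equation: KE_max = hc/λ - φ
Rearranging: φ = hc/λ - KE_max

Calculate photon energy:
E_photon = hc/λ = (6.626×10⁻³⁴ J·s)(3×10⁸ m/s) / (277.7×10⁻⁹ m) = 4.4647 eV

Therefore:
φ = 4.4647 - 2.025 = 2.44 eV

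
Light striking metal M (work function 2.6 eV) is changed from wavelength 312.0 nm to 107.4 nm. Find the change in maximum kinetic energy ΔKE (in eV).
7.5703 eV

Using Einstein's equation: KE_max = hc/λ - φ

For λ₁ = 312.0 nm:
KE₁ = hc/λ₁ - φ = 3.9739 - 2.6 = 1.3739 eV

For λ₂ = 107.4 nm:
KE₂ = hc/λ₂ - φ = 11.5442 - 2.6 = 8.9442 eV

Change in KE:
ΔKE = KE₂ - KE₁ = 8.9442 - 1.3739 = 7.5703 eV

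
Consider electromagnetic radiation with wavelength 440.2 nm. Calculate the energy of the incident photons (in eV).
2.8165 eV

Using E = hf = hc/λ:

E = hc/λ = (6.626×10⁻³⁴ J·s)(3×10⁸ m/s) / (440.2×10⁻⁹ m)
E = 2.8165 eV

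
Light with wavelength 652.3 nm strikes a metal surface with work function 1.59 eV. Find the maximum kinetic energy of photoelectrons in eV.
0.3107 eV

Using Einstein's photoelectric equation: KE_max = hf - φ = hc/λ - φ

First, calculate the photon energy:
E_photon = hc/λ = (6.626×10⁻³⁴ J·s)(3×10⁸ m/s) / (652.3×10⁻⁹ m)
E_photon = 1.9007 eV

Then, the maximum kinetic energy:
KE_max = E_photon - φ = 1.9007 eV - 1.59 eV = 0.3107 eV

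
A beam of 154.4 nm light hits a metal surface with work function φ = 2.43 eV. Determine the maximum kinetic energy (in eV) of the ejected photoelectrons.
5.6001 eV

Using Einstein's photoelectric equation: KE_max = hf - φ = hc/λ - φ

First, calculate the photon energy:
E_photon = hc/λ = (6.626×10⁻³⁴ J·s)(3×10⁸ m/s) / (154.4×10⁻⁹ m)
E_photon = 8.0301 eV

Then, the maximum kinetic energy:
KE_max = E_photon - φ = 8.0301 eV - 2.43 eV = 5.6001 eV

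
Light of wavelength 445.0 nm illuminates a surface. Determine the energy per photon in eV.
2.7862 eV

Using E = hf = hc/λ:

E = hc/λ = (6.626×10⁻³⁴ J·s)(3×10⁸ m/s) / (445.0×10⁻⁹ m)
E = 2.7862 eV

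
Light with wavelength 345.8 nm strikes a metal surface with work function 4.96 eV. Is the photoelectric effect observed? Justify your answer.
No

For photoemission, the photon energy must exceed the work function.

Photon energy: E = hc/λ = 3.5854 eV
Work function: φ = 4.96 eV

Since E_photon (3.5854 eV) < φ (4.96 eV), photoemission will NOT occur.
The threshold wavelength is λ₀ = hc/φ = 250.0 nm.
Since 345.8 nm > 250.0 nm, the photons lack sufficient energy.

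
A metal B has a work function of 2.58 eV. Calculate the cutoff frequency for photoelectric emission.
6.2384e+14 Hz

The threshold frequency is when the photon energy equals the work function:
hf₀ = φ

Solving for f₀:
f₀ = φ/h = (2.58 eV × 1.602×10⁻¹⁹ J/eV) / (6.626×10⁻³⁴ J·s)
f₀ = 6.2384e+14 Hz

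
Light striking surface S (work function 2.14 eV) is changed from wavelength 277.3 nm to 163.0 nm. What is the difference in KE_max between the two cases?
3.1353 eV

Using Einstein's equation: KE_max = hc/λ - φ

For λ₁ = 277.3 nm:
KE₁ = hc/λ₁ - φ = 4.4711 - 2.14 = 2.3311 eV

For λ₂ = 163.0 nm:
KE₂ = hc/λ₂ - φ = 7.6064 - 2.14 = 5.4664 eV

Change in KE:
ΔKE = KE₂ - KE₁ = 5.4664 - 2.3311 = 3.1353 eV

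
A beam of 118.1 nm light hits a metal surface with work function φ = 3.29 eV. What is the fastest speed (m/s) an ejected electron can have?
1.5924e+06 m/s

First, find the maximum kinetic energy:
E_photon = hc/λ = 10.4982 eV
KE_max = E_photon - φ = 10.4982 - 3.29 = 7.2082 eV

Convert to Joules: KE_max = 7.2082 × 1.602×10⁻¹⁹ J = 1.1549e-18 J

Then use KE = ½mv² to find velocity:
v = √(2·KE/m) = √(2 × 1.1549e-18 J / 9.109e-31 kg)
v = 1.5924e+06 m/s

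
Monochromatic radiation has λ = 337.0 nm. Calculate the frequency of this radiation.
8.8959e+14 Hz

Using the wave equation: c = fλ

Solving for frequency:
f = c/λ = (3×10⁸ m/s) / (337.0×10⁻⁹ m)
f = 8.8959e+14 Hz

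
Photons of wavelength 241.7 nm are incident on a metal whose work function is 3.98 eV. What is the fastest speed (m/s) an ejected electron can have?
6.3594e+05 m/s

First, find the maximum kinetic energy:
E_photon = hc/λ = 5.1297 eV
KE_max = E_photon - φ = 5.1297 - 3.98 = 1.1497 eV

Convert to Joules: KE_max = 1.1497 × 1.602×10⁻¹⁹ J = 1.8420e-19 J

Then use KE = ½mv² to find velocity:
v = √(2·KE/m) = √(2 × 1.8420e-19 J / 9.109e-31 kg)
v = 6.3594e+05 m/s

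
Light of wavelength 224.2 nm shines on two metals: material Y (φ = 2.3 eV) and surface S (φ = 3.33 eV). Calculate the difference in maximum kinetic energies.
1.0300 eV

Using KE_max = hc/λ - φ for each metal:

Photon energy: E = hc/λ = 5.5301 eV

For material Y (φ₁ = 2.3 eV):
KE₁ = E - φ₁ = 5.5301 - 2.3 = 3.2301 eV

For surface S (φ₂ = 3.33 eV):
KE₂ = E - φ₂ = 5.5301 - 3.33 = 2.2001 eV

Difference:
ΔKE = KE₁ - KE₂ = 3.2301 - 2.2001 = 1.0300 eV

Note: The difference equals the difference in work functions: 3.33 - 2.3 = 1.03 eV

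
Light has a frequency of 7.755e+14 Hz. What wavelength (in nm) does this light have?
386.58 nm

Using the wave equation: c = fλ

Solving for wavelength:
λ = c/f = (3×10⁸ m/s) / (7.755e+14 Hz)
λ = 386.58 nm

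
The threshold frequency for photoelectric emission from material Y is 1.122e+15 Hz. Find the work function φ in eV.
4.64 eV

At the threshold frequency, photon energy equals work function:
φ = hf₀

Calculating:
φ = (6.626×10⁻³⁴ J·s)(1.122e+15 Hz)
φ = 4.64 eV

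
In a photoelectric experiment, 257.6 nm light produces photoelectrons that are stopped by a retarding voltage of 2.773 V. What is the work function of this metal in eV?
2.04 eV

The stopping potential gives the maximum kinetic energy: KE_max = eV_s = 2.773 eV

From Einstein's photoelectric equation: KE_max = hc/λ - φ
Rearranging: φ = hc/λ - KE_max

Calculate photon energy:
E_photon = hc/λ = (6.626×10⁻³⁴ J·s)(3×10⁸ m/s) / (257.6×10⁻⁹ m) = 4.8131 eV

Therefore:
φ = 4.8131 - 2.773 = 2.04 eV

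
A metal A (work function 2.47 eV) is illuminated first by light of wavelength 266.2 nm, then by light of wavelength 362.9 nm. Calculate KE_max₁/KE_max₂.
2.3112

Using Einstein's equation: KE_max = hc/λ - φ

For λ₁ = 266.2 nm:
E₁ = hc/λ₁ = 4.6576 eV
KE₁ = E₁ - φ = 4.6576 - 2.47 = 2.1876 eV

For λ₂ = 362.9 nm:
E₂ = hc/λ₂ = 3.4165 eV
KE₂ = E₂ - φ = 3.4165 - 2.47 = 0.9465 eV

Ratio: KE₁/KE₂ = 2.1876/0.9465 = 2.3112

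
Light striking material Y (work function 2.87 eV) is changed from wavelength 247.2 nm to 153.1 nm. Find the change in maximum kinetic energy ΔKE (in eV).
3.0827 eV

Using Einstein's equation: KE_max = hc/λ - φ

For λ₁ = 247.2 nm:
KE₁ = hc/λ₁ - φ = 5.0155 - 2.87 = 2.1455 eV

For λ₂ = 153.1 nm:
KE₂ = hc/λ₂ - φ = 8.0982 - 2.87 = 5.2282 eV

Change in KE:
ΔKE = KE₂ - KE₁ = 5.2282 - 2.1455 = 3.0827 eV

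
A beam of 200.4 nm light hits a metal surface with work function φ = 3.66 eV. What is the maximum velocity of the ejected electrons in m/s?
9.4279e+05 m/s

First, find the maximum kinetic energy:
E_photon = hc/λ = 6.1868 eV
KE_max = E_photon - φ = 6.1868 - 3.66 = 2.5268 eV

Convert to Joules: KE_max = 2.5268 × 1.602×10⁻¹⁹ J = 4.0484e-19 J

Then use KE = ½mv² to find velocity:
v = √(2·KE/m) = √(2 × 4.0484e-19 J / 9.109e-31 kg)
v = 9.4279e+05 m/s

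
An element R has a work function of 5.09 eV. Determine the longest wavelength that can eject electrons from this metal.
243.58 nm

The threshold wavelength is when the photon energy equals the work function:
hc/λ₀ = φ

Solving for λ₀:
λ₀ = hc/φ = (6.626×10⁻³⁴ J·s)(3×10⁸ m/s) / (5.09 eV × 1.602×10⁻¹⁹ J/eV)
λ₀ = 243.58 nm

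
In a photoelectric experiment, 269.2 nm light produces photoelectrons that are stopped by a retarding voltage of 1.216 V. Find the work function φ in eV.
3.39 eV

The stopping potential gives the maximum kinetic energy: KE_max = eV_s = 1.216 eV

From Einstein's photoelectric equation: KE_max = hc/λ - φ
Rearranging: φ = hc/λ - KE_max

Calculate photon energy:
E_photon = hc/λ = (6.626×10⁻³⁴ J·s)(3×10⁸ m/s) / (269.2×10⁻⁹ m) = 4.6057 eV

Therefore:
φ = 4.6057 - 1.216 = 3.39 eV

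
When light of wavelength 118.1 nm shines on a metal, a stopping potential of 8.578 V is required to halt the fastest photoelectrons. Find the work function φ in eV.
1.92 eV

The stopping potential gives the maximum kinetic energy: KE_max = eV_s = 8.578 eV

From Einstein's photoelectric equation: KE_max = hc/λ - φ
Rearranging: φ = hc/λ - KE_max

Calculate photon energy:
E_photon = hc/λ = (6.626×10⁻³⁴ J·s)(3×10⁸ m/s) / (118.1×10⁻⁹ m) = 10.4982 eV

Therefore:
φ = 10.4982 - 8.578 = 1.92 eV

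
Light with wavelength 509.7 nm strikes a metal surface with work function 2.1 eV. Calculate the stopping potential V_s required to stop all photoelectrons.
0.3325 V

The stopping potential V_s satisfies: eV_s = KE_max

First, find KE_max using Einstein's equation:
E_photon = hc/λ = 2.4325 eV
KE_max = E_photon - φ = 2.4325 - 2.1 = 0.3325 eV

Since eV_s = KE_max:
V_s = KE_max/e = 0.3325 V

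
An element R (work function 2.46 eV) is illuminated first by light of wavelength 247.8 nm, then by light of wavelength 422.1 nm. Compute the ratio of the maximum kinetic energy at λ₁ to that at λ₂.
5.3285

Using Einstein's equation: KE_max = hc/λ - φ

For λ₁ = 247.8 nm:
E₁ = hc/λ₁ = 5.0034 eV
KE₁ = E₁ - φ = 5.0034 - 2.46 = 2.5434 eV

For λ₂ = 422.1 nm:
E₂ = hc/λ₂ = 2.9373 eV
KE₂ = E₂ - φ = 2.9373 - 2.46 = 0.4773 eV

Ratio: KE₁/KE₂ = 2.5434/0.4773 = 5.3285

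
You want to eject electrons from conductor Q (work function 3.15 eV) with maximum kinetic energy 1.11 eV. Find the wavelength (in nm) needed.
291.04 nm

From Einstein's equation: KE_max = hc/λ - φ

Rearranging for λ:
hc/λ = KE_max + φ
λ = hc/(KE_max + φ)

Required photon energy:
E_photon = KE_max + φ = 1.11 + 3.15 = 4.26 eV

Required wavelength:
λ = hc/E_photon = (6.626×10⁻³⁴)(3×10⁸) / (4.26 × 1.602×10⁻¹⁹)
λ = 291.04 nm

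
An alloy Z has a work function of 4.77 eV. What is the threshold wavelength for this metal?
259.92 nm

The threshold wavelength is when the photon energy equals the work function:
hc/λ₀ = φ

Solving for λ₀:
λ₀ = hc/φ = (6.626×10⁻³⁴ J·s)(3×10⁸ m/s) / (4.77 eV × 1.602×10⁻¹⁹ J/eV)
λ₀ = 259.92 nm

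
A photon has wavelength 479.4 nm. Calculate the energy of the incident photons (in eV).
2.5862 eV

Using E = hf = hc/λ:

E = hc/λ = (6.626×10⁻³⁴ J·s)(3×10⁸ m/s) / (479.4×10⁻⁹ m)
E = 2.5862 eV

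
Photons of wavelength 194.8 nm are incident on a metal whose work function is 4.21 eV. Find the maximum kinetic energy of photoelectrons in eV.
2.1547 eV

Using Einstein's photoelectric equation: KE_max = hf - φ = hc/λ - φ

First, calculate the photon energy:
E_photon = hc/λ = (6.626×10⁻³⁴ J·s)(3×10⁸ m/s) / (194.8×10⁻⁹ m)
E_photon = 6.3647 eV

Then, the maximum kinetic energy:
KE_max = E_photon - φ = 6.3647 eV - 4.21 eV = 2.1547 eV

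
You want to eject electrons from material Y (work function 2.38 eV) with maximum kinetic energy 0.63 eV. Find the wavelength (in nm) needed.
411.91 nm

From Einstein's equation: KE_max = hc/λ - φ

Rearranging for λ:
hc/λ = KE_max + φ
λ = hc/(KE_max + φ)

Required photon energy:
E_photon = KE_max + φ = 0.63 + 2.38 = 3.01 eV

Required wavelength:
λ = hc/E_photon = (6.626×10⁻³⁴)(3×10⁸) / (3.01 × 1.602×10⁻¹⁹)
λ = 411.91 nm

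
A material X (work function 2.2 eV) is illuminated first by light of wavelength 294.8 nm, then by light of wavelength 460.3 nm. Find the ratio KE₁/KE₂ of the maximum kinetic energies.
4.0638

Using Einstein's equation: KE_max = hc/λ - φ

For λ₁ = 294.8 nm:
E₁ = hc/λ₁ = 4.2057 eV
KE₁ = E₁ - φ = 4.2057 - 2.2 = 2.0057 eV

For λ₂ = 460.3 nm:
E₂ = hc/λ₂ = 2.6936 eV
KE₂ = E₂ - φ = 2.6936 - 2.2 = 0.4936 eV

Ratio: KE₁/KE₂ = 2.0057/0.4936 = 4.0638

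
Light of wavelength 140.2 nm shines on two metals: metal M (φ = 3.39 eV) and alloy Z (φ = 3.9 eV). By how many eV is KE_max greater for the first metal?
0.5100 eV

Using KE_max = hc/λ - φ for each metal:

Photon energy: E = hc/λ = 8.8434 eV

For metal M (φ₁ = 3.39 eV):
KE₁ = E - φ₁ = 8.8434 - 3.39 = 5.4534 eV

For alloy Z (φ₂ = 3.9 eV):
KE₂ = E - φ₂ = 8.8434 - 3.9 = 4.9434 eV

Difference:
ΔKE = KE₁ - KE₂ = 5.4534 - 4.9434 = 0.5100 eV

Note: The difference equals the difference in work functions: 3.9 - 3.39 = 0.51 eV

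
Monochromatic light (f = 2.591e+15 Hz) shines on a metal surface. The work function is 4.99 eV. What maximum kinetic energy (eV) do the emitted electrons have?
5.7255 eV

Using Einstein's photoelectric equation: KE_max = hf - φ

First, calculate the photon energy:
E_photon = hf = (6.626×10⁻³⁴ J·s)(2.591e+15 Hz)
E_photon = 10.7155 eV

Then, the maximum kinetic energy:
KE_max = E_photon - φ = 10.7155 eV - 4.99 eV = 5.7255 eV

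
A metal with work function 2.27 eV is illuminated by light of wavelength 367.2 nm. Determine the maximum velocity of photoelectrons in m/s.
6.2387e+05 m/s

First, find the maximum kinetic energy:
E_photon = hc/λ = 3.3765 eV
KE_max = E_photon - φ = 3.3765 - 2.27 = 1.1065 eV

Convert to Joules: KE_max = 1.1065 × 1.602×10⁻¹⁹ J = 1.7728e-19 J

Then use KE = ½mv² to find velocity:
v = √(2·KE/m) = √(2 × 1.7728e-19 J / 9.109e-31 kg)
v = 6.2387e+05 m/s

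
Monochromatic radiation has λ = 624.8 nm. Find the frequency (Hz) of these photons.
4.7982e+14 Hz

Using the wave equation: c = fλ

Solving for frequency:
f = c/λ = (3×10⁸ m/s) / (624.8×10⁻⁹ m)
f = 4.7982e+14 Hz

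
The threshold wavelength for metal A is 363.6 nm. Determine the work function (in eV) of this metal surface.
3.41 eV

At the threshold wavelength, photon energy equals work function:
φ = hc/λ₀

Calculating:
φ = (6.626×10⁻³⁴ J·s)(3×10⁸ m/s) / (363.6×10⁻⁹ m)
φ = 3.41 eV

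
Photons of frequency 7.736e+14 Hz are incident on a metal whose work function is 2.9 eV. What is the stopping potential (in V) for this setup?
0.2994 V

The stopping potential V_s satisfies: eV_s = KE_max

First, find KE_max using Einstein's equation:
E_photon = hf = (6.626×10⁻³⁴ J·s)(7.736e+14 Hz) = 3.1994 eV
KE_max = E_photon - φ = 3.1994 - 2.9 = 0.2994 eV

Since eV_s = KE_max:
V_s = KE_max/e = 0.2994 V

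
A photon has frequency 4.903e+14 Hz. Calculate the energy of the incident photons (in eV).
2.0277 eV

Using E = hf:

E = hf = (6.626×10⁻³⁴ J·s)(4.903e+14 Hz)
E = 2.0277 eV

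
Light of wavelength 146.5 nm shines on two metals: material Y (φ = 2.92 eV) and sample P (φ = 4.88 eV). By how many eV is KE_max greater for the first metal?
1.9600 eV

Using KE_max = hc/λ - φ for each metal:

Photon energy: E = hc/λ = 8.4631 eV

For material Y (φ₁ = 2.92 eV):
KE₁ = E - φ₁ = 8.4631 - 2.92 = 5.5431 eV

For sample P (φ₂ = 4.88 eV):
KE₂ = E - φ₂ = 8.4631 - 4.88 = 3.5831 eV

Difference:
ΔKE = KE₁ - KE₂ = 5.5431 - 3.5831 = 1.9600 eV

Note: The difference equals the difference in work functions: 4.88 - 2.92 = 1.96 eV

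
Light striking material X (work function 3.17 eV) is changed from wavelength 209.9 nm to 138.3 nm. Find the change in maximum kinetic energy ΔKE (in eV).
3.0581 eV

Using Einstein's equation: KE_max = hc/λ - φ

For λ₁ = 209.9 nm:
KE₁ = hc/λ₁ - φ = 5.9068 - 3.17 = 2.7368 eV

For λ₂ = 138.3 nm:
KE₂ = hc/λ₂ - φ = 8.9649 - 3.17 = 5.7949 eV

Change in KE:
ΔKE = KE₂ - KE₁ = 5.7949 - 2.7368 = 3.0581 eV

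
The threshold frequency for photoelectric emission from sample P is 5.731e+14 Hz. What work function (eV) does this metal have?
2.37 eV

At the threshold frequency, photon energy equals work function:
φ = hf₀

Calculating:
φ = (6.626×10⁻³⁴ J·s)(5.731e+14 Hz)
φ = 2.37 eV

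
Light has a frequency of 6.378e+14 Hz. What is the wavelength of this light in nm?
470.04 nm

Using the wave equation: c = fλ

Solving for wavelength:
λ = c/f = (3×10⁸ m/s) / (6.378e+14 Hz)
λ = 470.04 nm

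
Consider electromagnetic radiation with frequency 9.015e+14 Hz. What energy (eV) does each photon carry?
3.7283 eV

Using E = hf:

E = hf = (6.626×10⁻³⁴ J·s)(9.015e+14 Hz)
E = 3.7283 eV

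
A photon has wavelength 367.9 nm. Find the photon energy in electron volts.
3.3701 eV

Using E = hf = hc/λ:

E = hc/λ = (6.626×10⁻³⁴ J·s)(3×10⁸ m/s) / (367.9×10⁻⁹ m)
E = 3.3701 eV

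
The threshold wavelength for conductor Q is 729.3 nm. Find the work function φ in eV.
1.70 eV

At the threshold wavelength, photon energy equals work function:
φ = hc/λ₀

Calculating:
φ = (6.626×10⁻³⁴ J·s)(3×10⁸ m/s) / (729.3×10⁻⁹ m)
φ = 1.70 eV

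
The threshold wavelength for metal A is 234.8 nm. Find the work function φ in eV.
5.28 eV

At the threshold wavelength, photon energy equals work function:
φ = hc/λ₀

Calculating:
φ = (6.626×10⁻³⁴ J·s)(3×10⁸ m/s) / (234.8×10⁻⁹ m)
φ = 5.28 eV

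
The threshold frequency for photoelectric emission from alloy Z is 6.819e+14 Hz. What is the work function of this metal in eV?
2.82 eV

At the threshold frequency, photon energy equals work function:
φ = hf₀

Calculating:
φ = (6.626×10⁻³⁴ J·s)(6.819e+14 Hz)
φ = 2.82 eV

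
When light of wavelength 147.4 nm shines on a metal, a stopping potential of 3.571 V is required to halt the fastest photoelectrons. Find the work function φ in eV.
4.84 eV

The stopping potential gives the maximum kinetic energy: KE_max = eV_s = 3.571 eV

From Einstein's photoelectric equation: KE_max = hc/λ - φ
Rearranging: φ = hc/λ - KE_max

Calculate photon energy:
E_photon = hc/λ = (6.626×10⁻³⁴ J·s)(3×10⁸ m/s) / (147.4×10⁻⁹ m) = 8.4114 eV

Therefore:
φ = 8.4114 - 3.571 = 4.84 eV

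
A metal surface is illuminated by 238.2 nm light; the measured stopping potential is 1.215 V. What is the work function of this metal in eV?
3.99 eV

The stopping potential gives the maximum kinetic energy: KE_max = eV_s = 1.215 eV

From Einstein's photoelectric equation: KE_max = hc/λ - φ
Rearranging: φ = hc/λ - KE_max

Calculate photon energy:
E_photon = hc/λ = (6.626×10⁻³⁴ J·s)(3×10⁸ m/s) / (238.2×10⁻⁹ m) = 5.2050 eV

Therefore:
φ = 5.2050 - 1.215 = 3.99 eV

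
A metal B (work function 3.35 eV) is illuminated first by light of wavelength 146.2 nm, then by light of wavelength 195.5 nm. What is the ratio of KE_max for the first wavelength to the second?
1.7148

Using Einstein's equation: KE_max = hc/λ - φ

For λ₁ = 146.2 nm:
E₁ = hc/λ₁ = 8.4805 eV
KE₁ = E₁ - φ = 8.4805 - 3.35 = 5.1305 eV

For λ₂ = 195.5 nm:
E₂ = hc/λ₂ = 6.3419 eV
KE₂ = E₂ - φ = 6.3419 - 3.35 = 2.9919 eV

Ratio: KE₁/KE₂ = 5.1305/2.9919 = 1.7148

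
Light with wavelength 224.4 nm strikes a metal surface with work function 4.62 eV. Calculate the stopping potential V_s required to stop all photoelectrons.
0.9051 V

The stopping potential V_s satisfies: eV_s = KE_max

First, find KE_max using Einstein's equation:
E_photon = hc/λ = 5.5251 eV
KE_max = E_photon - φ = 5.5251 - 4.62 = 0.9051 eV

Since eV_s = KE_max:
V_s = KE_max/e = 0.9051 V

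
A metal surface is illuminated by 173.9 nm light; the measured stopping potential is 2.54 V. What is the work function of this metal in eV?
4.59 eV

The stopping potential gives the maximum kinetic energy: KE_max = eV_s = 2.54 eV

From Einstein's photoelectric equation: KE_max = hc/λ - φ
Rearranging: φ = hc/λ - KE_max

Calculate photon energy:
E_photon = hc/λ = (6.626×10⁻³⁴ J·s)(3×10⁸ m/s) / (173.9×10⁻⁹ m) = 7.1296 eV

Therefore:
φ = 7.1296 - 2.54 = 4.59 eV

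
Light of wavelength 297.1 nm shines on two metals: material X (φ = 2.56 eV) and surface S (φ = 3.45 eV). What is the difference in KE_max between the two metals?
0.8900 eV

Using KE_max = hc/λ - φ for each metal:

Photon energy: E = hc/λ = 4.1731 eV

For material X (φ₁ = 2.56 eV):
KE₁ = E - φ₁ = 4.1731 - 2.56 = 1.6131 eV

For surface S (φ₂ = 3.45 eV):
KE₂ = E - φ₂ = 4.1731 - 3.45 = 0.7231 eV

Difference:
ΔKE = KE₁ - KE₂ = 1.6131 - 0.7231 = 0.8900 eV

Note: The difference equals the difference in work functions: 3.45 - 2.56 = 0.89 eV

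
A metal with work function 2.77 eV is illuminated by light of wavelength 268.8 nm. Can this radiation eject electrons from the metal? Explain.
Yes

For photoemission, the photon energy must exceed the work function.

Photon energy: E = hc/λ = 4.6125 eV
Work function: φ = 2.77 eV

Since E_photon (4.6125 eV) > φ (2.77 eV), photoemission WILL occur.
The threshold wavelength is λ₀ = hc/φ = 447.6 nm.
Since 268.8 nm < 447.6 nm, the light has sufficient energy.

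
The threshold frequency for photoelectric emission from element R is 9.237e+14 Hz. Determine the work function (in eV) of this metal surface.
3.82 eV

At the threshold frequency, photon energy equals work function:
φ = hf₀

Calculating:
φ = (6.626×10⁻³⁴ J·s)(9.237e+14 Hz)
φ = 3.82 eV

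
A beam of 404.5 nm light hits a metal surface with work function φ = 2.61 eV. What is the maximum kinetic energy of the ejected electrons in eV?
0.4551 eV

Using Einstein's photoelectric equation: KE_max = hf - φ = hc/λ - φ

First, calculate the photon energy:
E_photon = hc/λ = (6.626×10⁻³⁴ J·s)(3×10⁸ m/s) / (404.5×10⁻⁹ m)
E_photon = 3.0651 eV

Then, the maximum kinetic energy:
KE_max = E_photon - φ = 3.0651 eV - 2.61 eV = 0.4551 eV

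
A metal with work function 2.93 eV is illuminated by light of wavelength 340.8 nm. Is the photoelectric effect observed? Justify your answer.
Yes

For photoemission, the photon energy must exceed the work function.

Photon energy: E = hc/λ = 3.6380 eV
Work function: φ = 2.93 eV

Since E_photon (3.6380 eV) > φ (2.93 eV), photoemission WILL occur.
The threshold wavelength is λ₀ = hc/φ = 423.2 nm.
Since 340.8 nm < 423.2 nm, the light has sufficient energy.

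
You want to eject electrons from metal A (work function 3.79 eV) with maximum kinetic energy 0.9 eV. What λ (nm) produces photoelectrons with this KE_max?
264.36 nm

From Einstein's equation: KE_max = hc/λ - φ

Rearranging for λ:
hc/λ = KE_max + φ
λ = hc/(KE_max + φ)

Required photon energy:
E_photon = KE_max + φ = 0.9 + 3.79 = 4.69 eV

Required wavelength:
λ = hc/E_photon = (6.626×10⁻³⁴)(3×10⁸) / (4.69 × 1.602×10⁻¹⁹)
λ = 264.36 nm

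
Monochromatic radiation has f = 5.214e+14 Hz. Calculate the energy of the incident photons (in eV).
2.1563 eV

Using E = hf:

E = hf = (6.626×10⁻³⁴ J·s)(5.214e+14 Hz)
E = 2.1563 eV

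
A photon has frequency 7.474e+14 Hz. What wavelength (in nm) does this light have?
401.11 nm

Using the wave equation: c = fλ

Solving for wavelength:
λ = c/f = (3×10⁸ m/s) / (7.474e+14 Hz)
λ = 401.11 nm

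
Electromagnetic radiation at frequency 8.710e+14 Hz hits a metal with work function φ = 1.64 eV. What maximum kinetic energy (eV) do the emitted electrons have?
1.9622 eV

Using Einstein's photoelectric equation: KE_max = hf - φ

First, calculate the photon energy:
E_photon = hf = (6.626×10⁻³⁴ J·s)(8.710e+14 Hz)
E_photon = 3.6022 eV

Then, the maximum kinetic energy:
KE_max = E_photon - φ = 3.6022 eV - 1.64 eV = 1.9622 eV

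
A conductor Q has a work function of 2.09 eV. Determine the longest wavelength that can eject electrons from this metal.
593.23 nm

The threshold wavelength is when the photon energy equals the work function:
hc/λ₀ = φ

Solving for λ₀:
λ₀ = hc/φ = (6.626×10⁻³⁴ J·s)(3×10⁸ m/s) / (2.09 eV × 1.602×10⁻¹⁹ J/eV)
λ₀ = 593.23 nm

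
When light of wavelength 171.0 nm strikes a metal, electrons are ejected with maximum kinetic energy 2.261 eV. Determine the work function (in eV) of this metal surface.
4.99 eV

From Einstein's photoelectric equation: KE_max = hf - φ = hc/λ - φ

Rearranging for φ:
φ = hc/λ - KE_max

Calculate photon energy:
E_photon = hc/λ = 7.2505 eV

Therefore:
φ = 7.2505 - 2.261 = 4.99 eV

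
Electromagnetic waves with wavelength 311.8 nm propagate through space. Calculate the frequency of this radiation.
9.6149e+14 Hz

Using the wave equation: c = fλ

Solving for frequency:
f = c/λ = (3×10⁸ m/s) / (311.8×10⁻⁹ m)
f = 9.6149e+14 Hz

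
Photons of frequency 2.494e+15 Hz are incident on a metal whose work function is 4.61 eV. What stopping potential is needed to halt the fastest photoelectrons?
5.7044 V

The stopping potential V_s satisfies: eV_s = KE_max

First, find KE_max using Einstein's equation:
E_photon = hf = (6.626×10⁻³⁴ J·s)(2.494e+15 Hz) = 10.3144 eV
KE_max = E_photon - φ = 10.3144 - 4.61 = 5.7044 eV

Since eV_s = KE_max:
V_s = KE_max/e = 5.7044 V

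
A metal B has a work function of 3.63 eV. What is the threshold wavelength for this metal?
341.55 nm

The threshold wavelength is when the photon energy equals the work function:
hc/λ₀ = φ

Solving for λ₀:
λ₀ = hc/φ = (6.626×10⁻³⁴ J·s)(3×10⁸ m/s) / (3.63 eV × 1.602×10⁻¹⁹ J/eV)
λ₀ = 341.55 nm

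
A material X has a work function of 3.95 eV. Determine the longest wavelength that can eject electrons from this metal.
313.88 nm

The threshold wavelength is when the photon energy equals the work function:
hc/λ₀ = φ

Solving for λ₀:
λ₀ = hc/φ = (6.626×10⁻³⁴ J·s)(3×10⁸ m/s) / (3.95 eV × 1.602×10⁻¹⁹ J/eV)
λ₀ = 313.88 nm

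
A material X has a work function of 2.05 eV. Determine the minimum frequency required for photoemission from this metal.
4.9569e+14 Hz

The threshold frequency is when the photon energy equals the work function:
hf₀ = φ

Solving for f₀:
f₀ = φ/h = (2.05 eV × 1.602×10⁻¹⁹ J/eV) / (6.626×10⁻³⁴ J·s)
f₀ = 4.9569e+14 Hz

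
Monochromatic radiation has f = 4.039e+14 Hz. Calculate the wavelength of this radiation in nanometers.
742.24 nm

Using the wave equation: c = fλ

Solving for wavelength:
λ = c/f = (3×10⁸ m/s) / (4.039e+14 Hz)
λ = 742.24 nm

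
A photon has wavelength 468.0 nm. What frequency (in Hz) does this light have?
6.4058e+14 Hz

Using the wave equation: c = fλ

Solving for frequency:
f = c/λ = (3×10⁸ m/s) / (468.0×10⁻⁹ m)
f = 6.4058e+14 Hz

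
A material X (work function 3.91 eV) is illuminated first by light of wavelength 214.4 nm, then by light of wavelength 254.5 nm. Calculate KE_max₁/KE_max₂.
1.9475

Using Einstein's equation: KE_max = hc/λ - φ

For λ₁ = 214.4 nm:
E₁ = hc/λ₁ = 5.7828 eV
KE₁ = E₁ - φ = 5.7828 - 3.91 = 1.8728 eV

For λ₂ = 254.5 nm:
E₂ = hc/λ₂ = 4.8717 eV
KE₂ = E₂ - φ = 4.8717 - 3.91 = 0.9617 eV

Ratio: KE₁/KE₂ = 1.8728/0.9617 = 1.9475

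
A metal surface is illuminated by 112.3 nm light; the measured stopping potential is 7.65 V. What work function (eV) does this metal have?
3.39 eV

The stopping potential gives the maximum kinetic energy: KE_max = eV_s = 7.65 eV

From Einstein's photoelectric equation: KE_max = hc/λ - φ
Rearranging: φ = hc/λ - KE_max

Calculate photon energy:
E_photon = hc/λ = (6.626×10⁻³⁴ J·s)(3×10⁸ m/s) / (112.3×10⁻⁹ m) = 11.0404 eV

Therefore:
φ = 11.0404 - 7.65 = 3.39 eV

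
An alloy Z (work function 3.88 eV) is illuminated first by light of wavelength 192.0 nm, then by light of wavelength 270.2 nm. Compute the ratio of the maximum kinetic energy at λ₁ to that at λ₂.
3.6374

Using Einstein's equation: KE_max = hc/λ - φ

For λ₁ = 192.0 nm:
E₁ = hc/λ₁ = 6.4575 eV
KE₁ = E₁ - φ = 6.4575 - 3.88 = 2.5775 eV

For λ₂ = 270.2 nm:
E₂ = hc/λ₂ = 4.5886 eV
KE₂ = E₂ - φ = 4.5886 - 3.88 = 0.7086 eV

Ratio: KE₁/KE₂ = 2.5775/0.7086 = 3.6374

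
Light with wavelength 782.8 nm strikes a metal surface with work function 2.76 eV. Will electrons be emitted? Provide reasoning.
No

For photoemission, the photon energy must exceed the work function.

Photon energy: E = hc/λ = 1.5839 eV
Work function: φ = 2.76 eV

Since E_photon (1.5839 eV) < φ (2.76 eV), photoemission will NOT occur.
The threshold wavelength is λ₀ = hc/φ = 449.2 nm.
Since 782.8 nm > 449.2 nm, the photons lack sufficient energy.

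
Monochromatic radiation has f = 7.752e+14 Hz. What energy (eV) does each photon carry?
3.2060 eV

Using E = hf:

E = hf = (6.626×10⁻³⁴ J·s)(7.752e+14 Hz)
E = 3.2060 eV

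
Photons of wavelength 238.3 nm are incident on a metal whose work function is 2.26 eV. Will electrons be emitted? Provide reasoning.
Yes

For photoemission, the photon energy must exceed the work function.

Photon energy: E = hc/λ = 5.2029 eV
Work function: φ = 2.26 eV

Since E_photon (5.2029 eV) > φ (2.26 eV), photoemission WILL occur.
The threshold wavelength is λ₀ = hc/φ = 548.6 nm.
Since 238.3 nm < 548.6 nm, the light has sufficient energy.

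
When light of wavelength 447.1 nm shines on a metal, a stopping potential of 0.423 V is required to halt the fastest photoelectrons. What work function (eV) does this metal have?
2.35 eV

The stopping potential gives the maximum kinetic energy: KE_max = eV_s = 0.423 eV

From Einstein's photoelectric equation: KE_max = hc/λ - φ
Rearranging: φ = hc/λ - KE_max

Calculate photon energy:
E_photon = hc/λ = (6.626×10⁻³⁴ J·s)(3×10⁸ m/s) / (447.1×10⁻⁹ m) = 2.7731 eV

Therefore:
φ = 2.7731 - 0.423 = 2.35 eV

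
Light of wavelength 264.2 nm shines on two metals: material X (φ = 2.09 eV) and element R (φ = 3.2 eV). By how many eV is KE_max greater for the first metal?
1.1100 eV

Using KE_max = hc/λ - φ for each metal:

Photon energy: E = hc/λ = 4.6928 eV

For material X (φ₁ = 2.09 eV):
KE₁ = E - φ₁ = 4.6928 - 2.09 = 2.6028 eV

For element R (φ₂ = 3.2 eV):
KE₂ = E - φ₂ = 4.6928 - 3.2 = 1.4928 eV

Difference:
ΔKE = KE₁ - KE₂ = 2.6028 - 1.4928 = 1.1100 eV

Note: The difference equals the difference in work functions: 3.2 - 2.09 = 1.11 eV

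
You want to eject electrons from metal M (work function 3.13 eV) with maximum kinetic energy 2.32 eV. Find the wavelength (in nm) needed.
227.49 nm

From Einstein's equation: KE_max = hc/λ - φ

Rearranging for λ:
hc/λ = KE_max + φ
λ = hc/(KE_max + φ)

Required photon energy:
E_photon = KE_max + φ = 2.32 + 3.13 = 5.45 eV

Required wavelength:
λ = hc/E_photon = (6.626×10⁻³⁴)(3×10⁸) / (5.45 × 1.602×10⁻¹⁹)
λ = 227.49 nm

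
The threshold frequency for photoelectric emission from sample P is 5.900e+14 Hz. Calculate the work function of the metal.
2.44 eV

At the threshold frequency, photon energy equals work function:
φ = hf₀

Calculating:
φ = (6.626×10⁻³⁴ J·s)(5.900e+14 Hz)
φ = 2.44 eV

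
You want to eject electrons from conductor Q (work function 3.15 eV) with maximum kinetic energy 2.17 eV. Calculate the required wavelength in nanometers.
233.05 nm

From Einstein's equation: KE_max = hc/λ - φ

Rearranging for λ:
hc/λ = KE_max + φ
λ = hc/(KE_max + φ)

Required photon energy:
E_photon = KE_max + φ = 2.17 + 3.15 = 5.32 eV

Required wavelength:
λ = hc/E_photon = (6.626×10⁻³⁴)(3×10⁸) / (5.32 × 1.602×10⁻¹⁹)
λ = 233.05 nm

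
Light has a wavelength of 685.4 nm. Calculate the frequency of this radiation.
4.3740e+14 Hz

Using the wave equation: c = fλ

Solving for frequency:
f = c/λ = (3×10⁸ m/s) / (685.4×10⁻⁹ m)
f = 4.3740e+14 Hz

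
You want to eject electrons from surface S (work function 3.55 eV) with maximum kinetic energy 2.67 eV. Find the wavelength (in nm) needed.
199.33 nm

From Einstein's equation: KE_max = hc/λ - φ

Rearranging for λ:
hc/λ = KE_max + φ
λ = hc/(KE_max + φ)

Required photon energy:
E_photon = KE_max + φ = 2.67 + 3.55 = 6.22 eV

Required wavelength:
λ = hc/E_photon = (6.626×10⁻³⁴)(3×10⁸) / (6.22 × 1.602×10⁻¹⁹)
λ = 199.33 nm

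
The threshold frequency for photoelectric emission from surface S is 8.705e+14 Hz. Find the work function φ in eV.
3.60 eV

At the threshold frequency, photon energy equals work function:
φ = hf₀

Calculating:
φ = (6.626×10⁻³⁴ J·s)(8.705e+14 Hz)
φ = 3.60 eV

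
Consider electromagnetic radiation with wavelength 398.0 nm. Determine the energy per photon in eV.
3.1152 eV

Using E = hf = hc/λ:

E = hc/λ = (6.626×10⁻³⁴ J·s)(3×10⁸ m/s) / (398.0×10⁻⁹ m)
E = 3.1152 eV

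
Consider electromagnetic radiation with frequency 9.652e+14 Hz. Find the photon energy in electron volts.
3.9917 eV

Using E = hf:

E = hf = (6.626×10⁻³⁴ J·s)(9.652e+14 Hz)
E = 3.9917 eV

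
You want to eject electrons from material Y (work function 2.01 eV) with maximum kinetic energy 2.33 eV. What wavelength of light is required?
285.68 nm

From Einstein's equation: KE_max = hc/λ - φ

Rearranging for λ:
hc/λ = KE_max + φ
λ = hc/(KE_max + φ)

Required photon energy:
E_photon = KE_max + φ = 2.33 + 2.01 = 4.34 eV

Required wavelength:
λ = hc/E_photon = (6.626×10⁻³⁴)(3×10⁸) / (4.34 × 1.602×10⁻¹⁹)
λ = 285.68 nm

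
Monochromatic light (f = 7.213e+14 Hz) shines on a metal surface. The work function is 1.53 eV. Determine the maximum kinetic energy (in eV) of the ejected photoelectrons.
1.4531 eV

Using Einstein's photoelectric equation: KE_max = hf - φ

First, calculate the photon energy:
E_photon = hf = (6.626×10⁻³⁴ J·s)(7.213e+14 Hz)
E_photon = 2.9831 eV

Then, the maximum kinetic energy:
KE_max = E_photon - φ = 2.9831 eV - 1.53 eV = 1.4531 eV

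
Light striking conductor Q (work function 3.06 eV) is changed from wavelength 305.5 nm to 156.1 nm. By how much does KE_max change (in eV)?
3.8842 eV

Using Einstein's equation: KE_max = hc/λ - φ

For λ₁ = 305.5 nm:
KE₁ = hc/λ₁ - φ = 4.0584 - 3.06 = 0.9984 eV

For λ₂ = 156.1 nm:
KE₂ = hc/λ₂ - φ = 7.9426 - 3.06 = 4.8826 eV

Change in KE:
ΔKE = KE₂ - KE₁ = 4.8826 - 0.9984 = 3.8842 eV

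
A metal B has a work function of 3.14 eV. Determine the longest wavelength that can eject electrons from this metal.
394.85 nm

The threshold wavelength is when the photon energy equals the work function:
hc/λ₀ = φ

Solving for λ₀:
λ₀ = hc/φ = (6.626×10⁻³⁴ J·s)(3×10⁸ m/s) / (3.14 eV × 1.602×10⁻¹⁹ J/eV)
λ₀ = 394.85 nm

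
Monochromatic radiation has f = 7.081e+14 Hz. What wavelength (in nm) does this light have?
423.38 nm

Using the wave equation: c = fλ

Solving for wavelength:
λ = c/f = (3×10⁸ m/s) / (7.081e+14 Hz)
λ = 423.38 nm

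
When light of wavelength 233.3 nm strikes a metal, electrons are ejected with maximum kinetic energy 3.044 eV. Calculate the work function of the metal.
2.27 eV

From Einstein's photoelectric equation: KE_max = hf - φ = hc/λ - φ

Rearranging for φ:
φ = hc/λ - KE_max

Calculate photon energy:
E_photon = hc/λ = 5.3144 eV

Therefore:
φ = 5.3144 - 3.044 = 2.27 eV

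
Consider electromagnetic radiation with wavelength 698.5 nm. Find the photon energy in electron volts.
1.7750 eV

Using E = hf = hc/λ:

E = hc/λ = (6.626×10⁻³⁴ J·s)(3×10⁸ m/s) / (698.5×10⁻⁹ m)
E = 1.7750 eV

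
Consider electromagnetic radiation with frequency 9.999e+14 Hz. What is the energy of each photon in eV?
4.1353 eV

Using E = hf:

E = hf = (6.626×10⁻³⁴ J·s)(9.999e+14 Hz)
E = 4.1353 eV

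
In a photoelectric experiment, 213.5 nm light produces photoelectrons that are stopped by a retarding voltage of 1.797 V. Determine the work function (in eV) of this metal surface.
4.01 eV

The stopping potential gives the maximum kinetic energy: KE_max = eV_s = 1.797 eV

From Einstein's photoelectric equation: KE_max = hc/λ - φ
Rearranging: φ = hc/λ - KE_max

Calculate photon energy:
E_photon = hc/λ = (6.626×10⁻³⁴ J·s)(3×10⁸ m/s) / (213.5×10⁻⁹ m) = 5.8072 eV

Therefore:
φ = 5.8072 - 1.797 = 4.01 eV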